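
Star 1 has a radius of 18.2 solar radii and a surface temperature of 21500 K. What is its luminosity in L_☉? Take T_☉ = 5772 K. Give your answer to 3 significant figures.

6.38×10^4 L_☉

L/L_☉ = (R/R_☉)² (T/T_☉)⁴ = (18.2)² × (21500/5772)⁴
       = 331.2 × (3.725)⁴ = 331.2 × 192.5 = 6.377×10^4.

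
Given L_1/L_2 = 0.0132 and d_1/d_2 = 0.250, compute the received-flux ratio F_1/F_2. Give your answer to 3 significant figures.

F = L/(4πd²), so F_1/F_2 = (L_1/L_2) / (d_1/d_2)²
= 0.0132 / (0.250)² = 0.0132 / 0.06250 = 0.2112.

0.211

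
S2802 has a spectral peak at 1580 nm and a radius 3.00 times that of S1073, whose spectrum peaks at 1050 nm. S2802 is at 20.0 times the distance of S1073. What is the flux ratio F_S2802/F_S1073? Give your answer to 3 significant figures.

0.00439

Wien's law: T_S2802/T_S1073 = λ_S1073/λ_S2802 = 1050/1580 = 0.6646.
L_S2802/L_S1073 = (R_S2802/R_S1073)²(T_S2802/T_S1073)⁴ = (3.00)²(0.6646)⁴ = 1.755.
F_S2802/F_S1073 = (L_S2802/L_S1073)/(d_S2802/d_S1073)² = 1.755/(20.0)² = 0.004388.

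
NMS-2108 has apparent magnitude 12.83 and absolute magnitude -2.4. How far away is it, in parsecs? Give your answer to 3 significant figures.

1.11×10^4 pc

m − M = 5 log₁₀(d/10 pc)
12.83 − (-2.4) = 15.23 = 5 log₁₀(d/10)
d = 10 × 10^(15.23/5) = 10 × 10^3.046 = 1.112×10^4 pc.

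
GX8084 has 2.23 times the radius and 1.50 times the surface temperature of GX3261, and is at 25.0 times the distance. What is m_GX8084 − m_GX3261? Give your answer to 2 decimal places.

L_GX8084/L_GX3261 = (2.23)²(1.50)⁴ = 25.18.
F_GX8084/F_GX3261 = (L_GX8084/L_GX3261)/(d_GX8084/d_GX3261)² = 25.18/625.0 = 0.04028.
m_GX8084 − m_GX3261 = −2.5 log₁₀(0.04028) = 3.49.

3.49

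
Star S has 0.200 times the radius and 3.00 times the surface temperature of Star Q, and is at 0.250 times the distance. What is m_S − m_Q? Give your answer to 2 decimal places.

L_S/L_Q = (0.200)²(3.00)⁴ = 3.240.
F_S/F_Q = (L_S/L_Q)/(d_S/d_Q)² = 3.240/0.06250 = 51.84.
m_S − m_Q = −2.5 log₁₀(51.84) = -4.29.

-4.29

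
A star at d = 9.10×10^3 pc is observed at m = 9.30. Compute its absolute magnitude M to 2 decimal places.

-5.50

M = m − 5 log₁₀(d/10 pc) = 9.30 − 5 log₁₀(9.10×10^3/10)
  = 9.30 − 5 × 2.959 = 9.30 − 14.80 = -5.50.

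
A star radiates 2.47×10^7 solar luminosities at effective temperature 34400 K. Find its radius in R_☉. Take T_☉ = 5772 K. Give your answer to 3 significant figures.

R/R_☉ = √(L/L_☉) / (T/T_☉)² = √(2.47×10^7) / (5.960)²
       = 4970 / 35.52 = 139.9.

140 R_☉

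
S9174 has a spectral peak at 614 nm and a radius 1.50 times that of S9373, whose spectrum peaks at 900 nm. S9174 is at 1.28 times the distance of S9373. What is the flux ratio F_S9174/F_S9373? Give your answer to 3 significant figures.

Wien's law: T_S9174/T_S9373 = λ_S9373/λ_S9174 = 900/614 = 1.466.
L_S9174/L_S9373 = (R_S9174/R_S9373)²(T_S9174/T_S9373)⁴ = (1.50)²(1.466)⁴ = 10.39.
F_S9174/F_S9373 = (L_S9174/L_S9373)/(d_S9174/d_S9373)² = 10.39/(1.28)² = 6.340.

6.34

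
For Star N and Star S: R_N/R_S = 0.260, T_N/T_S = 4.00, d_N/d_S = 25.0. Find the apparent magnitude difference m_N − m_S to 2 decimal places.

L_N/L_S = (0.260)²(4.00)⁴ = 17.31.
F_N/F_S = (L_N/L_S)/(d_N/d_S)² = 17.31/625.0 = 0.02769.
m_N − m_S = −2.5 log₁₀(0.02769) = 3.89.

3.89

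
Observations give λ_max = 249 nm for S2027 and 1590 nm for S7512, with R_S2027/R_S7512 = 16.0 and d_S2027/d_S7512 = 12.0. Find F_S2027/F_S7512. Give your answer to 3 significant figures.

2.96×10^3

Wien's law: T_S2027/T_S7512 = λ_S7512/λ_S2027 = 1590/249 = 6.386.
L_S2027/L_S7512 = (R_S2027/R_S7512)²(T_S2027/T_S7512)⁴ = (16.0)²(6.386)⁴ = 4.256×10^5.
F_S2027/F_S7512 = (L_S2027/L_S7512)/(d_S2027/d_S7512)² = 4.256×10^5/(12.0)² = 2956.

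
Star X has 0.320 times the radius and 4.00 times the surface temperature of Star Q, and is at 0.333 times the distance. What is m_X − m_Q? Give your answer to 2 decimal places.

L_X/L_Q = (0.320)²(4.00)⁴ = 26.21.
F_X/F_Q = (L_X/L_Q)/(d_X/d_Q)² = 26.21/0.1109 = 236.4.
m_X − m_Q = −2.5 log₁₀(236.4) = -5.93.

-5.93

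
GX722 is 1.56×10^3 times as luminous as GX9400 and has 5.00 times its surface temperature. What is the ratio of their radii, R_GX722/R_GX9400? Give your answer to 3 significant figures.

L ∝ R²T⁴ gives R ∝ √L / T², so
R_GX722/R_GX9400 = √(1.56×10^3) / (5.00)² = 39.50 / 25.00 = 1.580.

1.58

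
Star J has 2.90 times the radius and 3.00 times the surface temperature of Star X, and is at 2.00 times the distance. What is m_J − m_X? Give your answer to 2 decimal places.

-5.58

L_J/L_X = (2.90)²(3.00)⁴ = 681.2.
F_J/F_X = (L_J/L_X)/(d_J/d_X)² = 681.2/4.000 = 170.3.
m_J − m_X = −2.5 log₁₀(170.3) = -5.58.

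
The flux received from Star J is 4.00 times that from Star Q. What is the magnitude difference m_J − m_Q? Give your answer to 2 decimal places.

m_J − m_Q = −2.5 log₁₀(F_J/F_Q) = −2.5 log₁₀(4.00) = −2.5 × (0.602) = -1.505.

-1.51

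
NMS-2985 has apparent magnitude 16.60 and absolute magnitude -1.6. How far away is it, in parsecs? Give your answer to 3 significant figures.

4.37×10^4 pc

m − M = 5 log₁₀(d/10 pc)
16.60 − (-1.6) = 18.20 = 5 log₁₀(d/10)
d = 10 × 10^(18.20/5) = 10 × 10^3.640 = 4.365×10^4 pc.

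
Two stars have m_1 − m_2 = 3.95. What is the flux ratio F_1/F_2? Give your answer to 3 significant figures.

F_1/F_2 = 10^(−(m_1 − m_2)/2.5) = 10^(-3.95/2.5) = 10^-1.580 = 0.02630.

0.0263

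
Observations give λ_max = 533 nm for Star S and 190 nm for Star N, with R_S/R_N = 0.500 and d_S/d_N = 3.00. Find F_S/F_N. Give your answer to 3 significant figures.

4.49×10^-4

Wien's law: T_S/T_N = λ_N/λ_S = 190/533 = 0.3565.
L_S/L_N = (R_S/R_N)²(T_S/T_N)⁴ = (0.500)²(0.3565)⁴ = 0.004037.
F_S/F_N = (L_S/L_N)/(d_S/d_N)² = 0.004037/(3.00)² = 4.485×10^-4.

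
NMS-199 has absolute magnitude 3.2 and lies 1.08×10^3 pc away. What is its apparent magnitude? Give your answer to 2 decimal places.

m = M + 5 log₁₀(d/10 pc) = 3.2 + 5 log₁₀(1.08×10^3/10)
  = 3.2 + 5 × 2.033 = 3.2 + 10.17 = 13.37.

13.37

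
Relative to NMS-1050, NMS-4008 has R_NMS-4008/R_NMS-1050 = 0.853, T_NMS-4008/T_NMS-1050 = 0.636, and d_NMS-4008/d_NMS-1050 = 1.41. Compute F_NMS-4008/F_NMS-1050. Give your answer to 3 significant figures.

L_NMS-4008/L_NMS-1050 = (R_NMS-4008/R_NMS-1050)²(T_NMS-4008/T_NMS-1050)⁴ = (0.853)² × (0.636)⁴ = 0.1190.
F_NMS-4008/F_NMS-1050 = (L_NMS-4008/L_NMS-1050)/(d_NMS-4008/d_NMS-1050)² = 0.1190 / (1.41)² = 0.05988.

0.0599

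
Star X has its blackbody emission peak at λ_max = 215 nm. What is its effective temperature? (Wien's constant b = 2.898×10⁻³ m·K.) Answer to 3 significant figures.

T = b/λ_max = 2.898×10⁻³ / (215×10⁻⁹) = 1.348×10^4 K.

1.35×10^4 K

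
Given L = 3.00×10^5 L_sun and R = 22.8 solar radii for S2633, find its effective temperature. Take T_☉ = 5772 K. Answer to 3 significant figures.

2.83×10^4 K

T/T_☉ = (L/L_☉)^(1/4) / (R/R_☉)^(1/2)
T = 5772 × (3.00×10^5)^(1/4) / √(22.8) = 5772 × 23.40 / 4.775 = 2.829×10^4 K.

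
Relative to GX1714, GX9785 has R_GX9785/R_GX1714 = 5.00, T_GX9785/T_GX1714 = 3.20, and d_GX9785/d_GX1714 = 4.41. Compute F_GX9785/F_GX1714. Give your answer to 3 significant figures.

135

L_GX9785/L_GX1714 = (R_GX9785/R_GX1714)²(T_GX9785/T_GX1714)⁴ = (5.00)² × (3.20)⁴ = 2621.
F_GX9785/F_GX1714 = (L_GX9785/L_GX1714)/(d_GX9785/d_GX1714)² = 2621 / (4.41)² = 134.8.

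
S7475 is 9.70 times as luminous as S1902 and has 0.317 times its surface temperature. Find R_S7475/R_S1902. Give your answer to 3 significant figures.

31.0

L ∝ R²T⁴ gives R ∝ √L / T², so
R_S7475/R_S1902 = √(9.70) / (0.317)² = 3.114 / 0.1005 = 30.99.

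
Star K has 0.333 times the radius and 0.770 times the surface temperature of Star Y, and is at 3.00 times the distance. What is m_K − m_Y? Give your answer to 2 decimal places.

L_K/L_Y = (0.333)²(0.770)⁴ = 0.03898.
F_K/F_Y = (L_K/L_Y)/(d_K/d_Y)² = 0.03898/9.000 = 0.004331.
m_K − m_Y = −2.5 log₁₀(0.004331) = 5.91.

5.91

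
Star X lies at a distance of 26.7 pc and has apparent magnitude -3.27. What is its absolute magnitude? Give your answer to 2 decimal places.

-5.40

M = m − 5 log₁₀(d/10 pc) = -3.27 − 5 log₁₀(26.7/10)
  = -3.27 − 5 × 0.427 = -3.27 − 2.13 = -5.40.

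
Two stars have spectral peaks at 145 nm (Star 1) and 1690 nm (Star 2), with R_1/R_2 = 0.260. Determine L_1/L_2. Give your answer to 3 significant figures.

1.25×10^3

Wien's law gives T ∝ 1/λ_max, so T_1/T_2 = λ_2/λ_1 = 1690/145 = 11.66.
Then L ∝ R²T⁴ gives L_1/L_2 = (0.260)² × (11.66)⁴ = 0.06760 × 1.845×10^4 = 1247.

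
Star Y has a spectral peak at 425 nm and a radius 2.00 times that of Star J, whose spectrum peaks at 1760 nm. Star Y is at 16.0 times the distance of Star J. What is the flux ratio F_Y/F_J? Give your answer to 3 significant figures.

4.60

Wien's law: T_Y/T_J = λ_J/λ_Y = 1760/425 = 4.141.
L_Y/L_J = (R_Y/R_J)²(T_Y/T_J)⁴ = (2.00)²(4.141)⁴ = 1176.
F_Y/F_J = (L_Y/L_J)/(d_Y/d_J)² = 1176/(16.0)² = 4.595.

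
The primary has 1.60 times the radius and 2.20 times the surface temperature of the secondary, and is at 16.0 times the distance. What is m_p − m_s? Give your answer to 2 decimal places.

L_p/L_s = (1.60)²(2.20)⁴ = 59.97.
F_p/F_s = (L_p/L_s)/(d_p/d_s)² = 59.97/256.0 = 0.2343.
m_p − m_s = −2.5 log₁₀(0.2343) = 1.58.

1.58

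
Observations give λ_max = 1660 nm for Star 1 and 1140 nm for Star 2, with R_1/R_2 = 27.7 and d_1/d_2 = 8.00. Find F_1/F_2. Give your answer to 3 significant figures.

Wien's law: T_1/T_2 = λ_2/λ_1 = 1140/1660 = 0.6867.
L_1/L_2 = (R_1/R_2)²(T_1/T_2)⁴ = (27.7)²(0.6867)⁴ = 170.7.
F_1/F_2 = (L_1/L_2)/(d_1/d_2)² = 170.7/(8.00)² = 2.667.

2.67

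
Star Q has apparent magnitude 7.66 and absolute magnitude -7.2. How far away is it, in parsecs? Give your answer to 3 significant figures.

9.38×10^3 pc

m − M = 5 log₁₀(d/10 pc)
7.66 − (-7.2) = 14.86 = 5 log₁₀(d/10)
d = 10 × 10^(14.86/5) = 10 × 10^2.972 = 9376 pc.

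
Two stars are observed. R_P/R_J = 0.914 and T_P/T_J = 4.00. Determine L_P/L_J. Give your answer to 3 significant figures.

From the Stefan–Boltzmann law, L ∝ R²T⁴, so
L_P/L_J = (R_P/R_J)² (T_P/T_J)⁴ = (0.914)² × (4.00)⁴ = 0.8354 × 256.0 = 213.9.

214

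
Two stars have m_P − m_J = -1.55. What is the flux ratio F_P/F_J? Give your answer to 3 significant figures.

F_P/F_J = 10^(−(m_P − m_J)/2.5) = 10^(1.55/2.5) = 10^0.620 = 4.169.

4.17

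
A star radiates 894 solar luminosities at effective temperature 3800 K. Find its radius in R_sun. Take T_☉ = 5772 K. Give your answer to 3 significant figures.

R/R_☉ = √(L/L_☉) / (T/T_☉)² = √(894) / (0.6584)²
       = 29.90 / 0.4334 = 68.98.

69.0 R_sun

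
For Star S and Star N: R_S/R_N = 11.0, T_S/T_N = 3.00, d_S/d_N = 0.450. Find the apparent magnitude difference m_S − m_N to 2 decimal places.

L_S/L_N = (11.0)²(3.00)⁴ = 9801.
F_S/F_N = (L_S/L_N)/(d_S/d_N)² = 9801/0.2025 = 4.840×10^4.
m_S − m_N = −2.5 log₁₀(4.840×10^4) = -11.71.

-11.71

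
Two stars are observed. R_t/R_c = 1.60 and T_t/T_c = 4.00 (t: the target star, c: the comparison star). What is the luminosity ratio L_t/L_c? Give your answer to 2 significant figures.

From the Stefan–Boltzmann law, L ∝ R²T⁴, so
L_t/L_c = (R_t/R_c)² (T_t/T_c)⁴ = (1.60)² × (4.00)⁴ = 2.560 × 256.0 = 655.4.

6.6×10^2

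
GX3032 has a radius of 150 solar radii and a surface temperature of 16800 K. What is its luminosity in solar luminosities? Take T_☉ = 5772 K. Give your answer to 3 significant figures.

1.61×10^6 solar luminosities

L/L_☉ = (R/R_☉)² (T/T_☉)⁴ = (150)² × (16800/5772)⁴
       = 2.250×10^4 × (2.911)⁴ = 2.250×10^4 × 71.77 = 1.615×10^6.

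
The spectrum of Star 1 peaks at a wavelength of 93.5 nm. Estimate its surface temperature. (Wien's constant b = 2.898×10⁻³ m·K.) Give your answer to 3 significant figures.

3.10×10^4 K

T = b/λ_max = 2.898×10⁻³ / (93.5×10⁻⁹) = 3.099×10^4 K.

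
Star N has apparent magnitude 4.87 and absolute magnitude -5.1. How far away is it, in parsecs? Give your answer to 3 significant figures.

986 pc

m − M = 5 log₁₀(d/10 pc)
4.87 − (-5.1) = 9.97 = 5 log₁₀(d/10)
d = 10 × 10^(9.97/5) = 10 × 10^1.994 = 986.3 pc.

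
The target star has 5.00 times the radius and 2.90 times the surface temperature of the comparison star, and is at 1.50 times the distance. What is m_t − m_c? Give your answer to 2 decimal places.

-7.24

L_t/L_c = (5.00)²(2.90)⁴ = 1768.
F_t/F_c = (L_t/L_c)/(d_t/d_c)² = 1768/2.250 = 785.9.
m_t − m_c = −2.5 log₁₀(785.9) = -7.24.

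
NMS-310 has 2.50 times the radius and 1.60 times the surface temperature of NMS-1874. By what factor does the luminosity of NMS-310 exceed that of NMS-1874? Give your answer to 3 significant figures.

From the Stefan–Boltzmann law, L ∝ R²T⁴, so
L_NMS-310/L_NMS-1874 = (R_NMS-310/R_NMS-1874)² (T_NMS-310/T_NMS-1874)⁴ = (2.50)² × (1.60)⁴ = 6.250 × 6.554 = 40.96.

41.0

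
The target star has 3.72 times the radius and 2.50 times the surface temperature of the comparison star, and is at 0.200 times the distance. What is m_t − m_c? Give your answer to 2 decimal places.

-10.33

L_t/L_c = (3.72)²(2.50)⁴ = 540.6.
F_t/F_c = (L_t/L_c)/(d_t/d_c)² = 540.6/0.04000 = 1.351×10^4.
m_t − m_c = −2.5 log₁₀(1.351×10^4) = -10.33.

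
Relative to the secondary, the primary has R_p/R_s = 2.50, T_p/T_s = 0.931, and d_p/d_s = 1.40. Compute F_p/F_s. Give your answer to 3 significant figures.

L_p/L_s = (R_p/R_s)²(T_p/T_s)⁴ = (2.50)² × (0.931)⁴ = 4.695.
F_p/F_s = (L_p/L_s)/(d_p/d_s)² = 4.695 / (1.40)² = 2.396.

2.40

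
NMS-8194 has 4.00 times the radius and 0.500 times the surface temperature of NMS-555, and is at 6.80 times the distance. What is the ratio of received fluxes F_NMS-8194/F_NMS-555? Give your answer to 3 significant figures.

L_NMS-8194/L_NMS-555 = (R_NMS-8194/R_NMS-555)²(T_NMS-8194/T_NMS-555)⁴ = (4.00)² × (0.500)⁴ = 1.000.
F_NMS-8194/F_NMS-555 = (L_NMS-8194/L_NMS-555)/(d_NMS-8194/d_NMS-555)² = 1.000 / (6.80)² = 0.02163.

0.0216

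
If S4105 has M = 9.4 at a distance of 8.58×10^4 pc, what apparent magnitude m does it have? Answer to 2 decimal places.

29.07

m = M + 5 log₁₀(d/10 pc) = 9.4 + 5 log₁₀(8.58×10^4/10)
  = 9.4 + 5 × 3.933 = 9.4 + 19.67 = 29.07.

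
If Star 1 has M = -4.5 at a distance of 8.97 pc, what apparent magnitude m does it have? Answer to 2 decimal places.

-4.74

m = M + 5 log₁₀(d/10 pc) = -4.5 + 5 log₁₀(8.97/10)
  = -4.5 + 5 × -0.047 = -4.5 + -0.24 = -4.74.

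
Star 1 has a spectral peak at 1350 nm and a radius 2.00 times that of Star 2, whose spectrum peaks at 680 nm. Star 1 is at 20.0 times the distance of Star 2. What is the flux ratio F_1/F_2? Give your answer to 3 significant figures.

Wien's law: T_1/T_2 = λ_2/λ_1 = 680/1350 = 0.5037.
L_1/L_2 = (R_1/R_2)²(T_1/T_2)⁴ = (2.00)²(0.5037)⁴ = 0.2575.
F_1/F_2 = (L_1/L_2)/(d_1/d_2)² = 0.2575/(20.0)² = 6.437×10^-4.

6.44×10^-4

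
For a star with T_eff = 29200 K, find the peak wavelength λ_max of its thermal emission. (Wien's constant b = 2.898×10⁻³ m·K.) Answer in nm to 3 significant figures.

99.2 nm

λ_max = b/T = 2.898×10⁻³ / 29200 = 9.92×10^-8 m = 99.25 nm.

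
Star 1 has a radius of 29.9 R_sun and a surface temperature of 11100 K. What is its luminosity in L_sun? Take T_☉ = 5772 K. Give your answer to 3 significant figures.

L/L_☉ = (R/R_☉)² (T/T_☉)⁴ = (29.9)² × (11100/5772)⁴
       = 894.0 × (1.923)⁴ = 894.0 × 13.68 = 1.223×10^4.

1.22×10^4 L_sun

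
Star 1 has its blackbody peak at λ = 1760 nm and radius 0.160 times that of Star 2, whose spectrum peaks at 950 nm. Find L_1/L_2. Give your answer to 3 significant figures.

Wien's law gives T ∝ 1/λ_max, so T_1/T_2 = λ_2/λ_1 = 950/1760 = 0.5398.
Then L ∝ R²T⁴ gives L_1/L_2 = (0.160)² × (0.5398)⁴ = 0.02560 × 0.08489 = 0.002173.

0.00217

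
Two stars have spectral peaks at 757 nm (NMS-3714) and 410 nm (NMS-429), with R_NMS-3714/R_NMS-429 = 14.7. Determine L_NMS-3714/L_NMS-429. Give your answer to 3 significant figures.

18.6

Wien's law gives T ∝ 1/λ_max, so T_NMS-3714/T_NMS-429 = λ_NMS-429/λ_NMS-3714 = 410/757 = 0.5416.
Then L ∝ R²T⁴ gives L_NMS-3714/L_NMS-429 = (14.7)² × (0.5416)⁴ = 216.1 × 0.08605 = 18.59.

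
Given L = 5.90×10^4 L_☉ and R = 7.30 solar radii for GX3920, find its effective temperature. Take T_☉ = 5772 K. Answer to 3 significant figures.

3.33×10^4 K

T/T_☉ = (L/L_☉)^(1/4) / (R/R_☉)^(1/2)
T = 5772 × (5.90×10^4)^(1/4) / √(7.30) = 5772 × 15.59 / 2.702 = 3.329×10^4 K.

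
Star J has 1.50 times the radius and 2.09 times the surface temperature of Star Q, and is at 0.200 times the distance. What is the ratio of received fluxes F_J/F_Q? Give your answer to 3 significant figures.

1.07×10^3

L_J/L_Q = (R_J/R_Q)²(T_J/T_Q)⁴ = (1.50)² × (2.09)⁴ = 42.93.
F_J/F_Q = (L_J/L_Q)/(d_J/d_Q)² = 42.93 / (0.200)² = 1073.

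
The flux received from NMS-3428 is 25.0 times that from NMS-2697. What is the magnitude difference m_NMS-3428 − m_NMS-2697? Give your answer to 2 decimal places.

-3.49

m_NMS-3428 − m_NMS-2697 = −2.5 log₁₀(F_NMS-3428/F_NMS-2697) = −2.5 log₁₀(25.0) = −2.5 × (1.398) = -3.495.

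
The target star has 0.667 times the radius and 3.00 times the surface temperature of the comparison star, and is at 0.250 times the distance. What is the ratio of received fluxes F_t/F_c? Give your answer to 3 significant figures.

L_t/L_c = (R_t/R_c)²(T_t/T_c)⁴ = (0.667)² × (3.00)⁴ = 36.04.
F_t/F_c = (L_t/L_c)/(d_t/d_c)² = 36.04 / (0.250)² = 576.6.

577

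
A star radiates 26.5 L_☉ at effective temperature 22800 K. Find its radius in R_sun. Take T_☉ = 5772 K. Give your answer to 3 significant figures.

R/R_☉ = √(L/L_☉) / (T/T_☉)² = √(26.5) / (3.950)²
       = 5.148 / 15.60 = 0.3299.

0.330 R_sun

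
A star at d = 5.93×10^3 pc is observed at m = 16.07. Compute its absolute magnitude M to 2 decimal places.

M = m − 5 log₁₀(d/10 pc) = 16.07 − 5 log₁₀(5.93×10^3/10)
  = 16.07 − 5 × 2.773 = 16.07 − 13.87 = 2.20.

2.20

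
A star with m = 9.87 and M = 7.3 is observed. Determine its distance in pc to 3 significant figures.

m − M = 5 log₁₀(d/10 pc)
9.87 − (7.3) = 2.57 = 5 log₁₀(d/10)
d = 10 × 10^(2.57/5) = 10 × 10^0.514 = 32.66 pc.

32.7 pc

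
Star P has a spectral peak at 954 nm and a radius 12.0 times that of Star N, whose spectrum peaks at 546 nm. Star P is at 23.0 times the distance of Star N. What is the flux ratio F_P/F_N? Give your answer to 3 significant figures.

0.0292

Wien's law: T_P/T_N = λ_N/λ_P = 546/954 = 0.5723.
L_P/L_N = (R_P/R_N)²(T_P/T_N)⁴ = (12.0)²(0.5723)⁴ = 15.45.
F_P/F_N = (L_P/L_N)/(d_P/d_N)² = 15.45/(23.0)² = 0.02921.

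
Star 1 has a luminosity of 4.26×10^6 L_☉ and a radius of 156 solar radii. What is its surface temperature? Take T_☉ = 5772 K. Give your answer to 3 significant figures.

2.10×10^4 K

T/T_☉ = (L/L_☉)^(1/4) / (R/R_☉)^(1/2)
T = 5772 × (4.26×10^6)^(1/4) / √(156) = 5772 × 45.43 / 12.49 = 2.100×10^4 K.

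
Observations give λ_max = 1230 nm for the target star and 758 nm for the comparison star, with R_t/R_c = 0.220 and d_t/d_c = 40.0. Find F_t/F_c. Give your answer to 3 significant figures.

4.36×10^-6

Wien's law: T_t/T_c = λ_c/λ_t = 758/1230 = 0.6163.
L_t/L_c = (R_t/R_c)²(T_t/T_c)⁴ = (0.220)²(0.6163)⁴ = 0.006981.
F_t/F_c = (L_t/L_c)/(d_t/d_c)² = 0.006981/(40.0)² = 4.363×10^-6.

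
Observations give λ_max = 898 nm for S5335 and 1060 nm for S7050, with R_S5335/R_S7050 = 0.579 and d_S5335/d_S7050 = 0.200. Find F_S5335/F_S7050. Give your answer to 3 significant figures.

Wien's law: T_S5335/T_S7050 = λ_S7050/λ_S5335 = 1060/898 = 1.180.
L_S5335/L_S7050 = (R_S5335/R_S7050)²(T_S5335/T_S7050)⁴ = (0.579)²(1.180)⁴ = 0.6508.
F_S5335/F_S7050 = (L_S5335/L_S7050)/(d_S5335/d_S7050)² = 0.6508/(0.200)² = 16.27.

16.3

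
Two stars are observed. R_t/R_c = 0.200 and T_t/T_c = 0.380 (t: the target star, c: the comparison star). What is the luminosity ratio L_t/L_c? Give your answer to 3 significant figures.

From the Stefan–Boltzmann law, L ∝ R²T⁴, so
L_t/L_c = (R_t/R_c)² (T_t/T_c)⁴ = (0.200)² × (0.380)⁴ = 0.04000 × 0.02085 = 8.341×10^-4.

8.34×10^-4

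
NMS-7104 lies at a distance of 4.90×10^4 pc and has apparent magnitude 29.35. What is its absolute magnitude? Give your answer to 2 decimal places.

10.90

M = m − 5 log₁₀(d/10 pc) = 29.35 − 5 log₁₀(4.90×10^4/10)
  = 29.35 − 5 × 3.690 = 29.35 − 18.45 = 10.90.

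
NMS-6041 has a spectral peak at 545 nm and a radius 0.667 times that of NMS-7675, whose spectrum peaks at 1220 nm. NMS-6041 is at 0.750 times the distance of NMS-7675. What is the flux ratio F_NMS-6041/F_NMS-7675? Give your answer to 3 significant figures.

Wien's law: T_NMS-6041/T_NMS-7675 = λ_NMS-7675/λ_NMS-6041 = 1220/545 = 2.239.
L_NMS-6041/L_NMS-7675 = (R_NMS-6041/R_NMS-7675)²(T_NMS-6041/T_NMS-7675)⁴ = (0.667)²(2.239)⁴ = 11.17.
F_NMS-6041/F_NMS-7675 = (L_NMS-6041/L_NMS-7675)/(d_NMS-6041/d_NMS-7675)² = 11.17/(0.750)² = 19.86.

19.9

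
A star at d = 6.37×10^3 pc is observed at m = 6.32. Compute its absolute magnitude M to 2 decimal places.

-7.70

M = m − 5 log₁₀(d/10 pc) = 6.32 − 5 log₁₀(6.37×10^3/10)
  = 6.32 − 5 × 2.804 = 6.32 − 14.02 = -7.70.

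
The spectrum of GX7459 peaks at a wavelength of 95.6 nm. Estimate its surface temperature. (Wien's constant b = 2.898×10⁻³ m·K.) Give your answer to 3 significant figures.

T = b/λ_max = 2.898×10⁻³ / (95.6×10⁻⁹) = 3.031×10^4 K.

3.03×10^4 K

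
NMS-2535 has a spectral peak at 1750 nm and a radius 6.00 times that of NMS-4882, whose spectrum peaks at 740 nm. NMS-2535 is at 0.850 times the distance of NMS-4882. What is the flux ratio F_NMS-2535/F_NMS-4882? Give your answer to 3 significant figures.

1.59

Wien's law: T_NMS-2535/T_NMS-4882 = λ_NMS-4882/λ_NMS-2535 = 740/1750 = 0.4229.
L_NMS-2535/L_NMS-4882 = (R_NMS-2535/R_NMS-4882)²(T_NMS-2535/T_NMS-4882)⁴ = (6.00)²(0.4229)⁴ = 1.151.
F_NMS-2535/F_NMS-4882 = (L_NMS-2535/L_NMS-4882)/(d_NMS-2535/d_NMS-4882)² = 1.151/(0.850)² = 1.593.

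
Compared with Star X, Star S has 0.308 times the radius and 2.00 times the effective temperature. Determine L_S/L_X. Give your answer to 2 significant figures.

1.5

From the Stefan–Boltzmann law, L ∝ R²T⁴, so
L_S/L_X = (R_S/R_X)² (T_S/T_X)⁴ = (0.308)² × (2.00)⁴ = 0.09486 × 16.00 = 1.518.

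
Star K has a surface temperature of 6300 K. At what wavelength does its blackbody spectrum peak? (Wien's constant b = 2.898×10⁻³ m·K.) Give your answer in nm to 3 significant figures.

λ_max = b/T = 2.898×10⁻³ / 6300 = 4.60×10^-7 m = 460.0 nm.

460 nm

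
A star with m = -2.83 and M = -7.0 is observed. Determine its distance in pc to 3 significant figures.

68.2 pc

m − M = 5 log₁₀(d/10 pc)
-2.83 − (-7.0) = 4.17 = 5 log₁₀(d/10)
d = 10 × 10^(4.17/5) = 10 × 10^0.834 = 68.23 pc.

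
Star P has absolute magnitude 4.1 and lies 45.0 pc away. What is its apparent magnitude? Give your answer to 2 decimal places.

m = M + 5 log₁₀(d/10 pc) = 4.1 + 5 log₁₀(45.0/10)
  = 4.1 + 5 × 0.653 = 4.1 + 3.27 = 7.37.

7.37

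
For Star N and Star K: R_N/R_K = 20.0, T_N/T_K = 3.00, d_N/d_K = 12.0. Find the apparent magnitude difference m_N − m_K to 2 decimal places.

-5.88

L_N/L_K = (20.0)²(3.00)⁴ = 3.240×10^4.
F_N/F_K = (L_N/L_K)/(d_N/d_K)² = 3.240×10^4/144.0 = 225.0.
m_N − m_K = −2.5 log₁₀(225.0) = -5.88.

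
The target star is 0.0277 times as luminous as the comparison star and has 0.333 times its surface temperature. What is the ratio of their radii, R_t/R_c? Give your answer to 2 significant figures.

L ∝ R²T⁴ gives R ∝ √L / T², so
R_t/R_c = √(0.0277) / (0.333)² = 0.1664 / 0.1109 = 1.501.

1.5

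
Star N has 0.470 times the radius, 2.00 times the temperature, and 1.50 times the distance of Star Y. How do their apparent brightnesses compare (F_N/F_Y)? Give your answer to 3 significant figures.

L_N/L_Y = (R_N/R_Y)²(T_N/T_Y)⁴ = (0.470)² × (2.00)⁴ = 3.534.
F_N/F_Y = (L_N/L_Y)/(d_N/d_Y)² = 3.534 / (1.50)² = 1.571.

1.57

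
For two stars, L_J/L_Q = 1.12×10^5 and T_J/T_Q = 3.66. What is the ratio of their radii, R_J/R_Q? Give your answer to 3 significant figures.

25.0

L ∝ R²T⁴ gives R ∝ √L / T², so
R_J/R_Q = √(1.12×10^5) / (3.66)² = 334.7 / 13.40 = 24.98.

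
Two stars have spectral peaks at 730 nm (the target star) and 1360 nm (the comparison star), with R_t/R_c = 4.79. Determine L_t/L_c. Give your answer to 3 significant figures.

Wien's law gives T ∝ 1/λ_max, so T_t/T_c = λ_c/λ_t = 1360/730 = 1.863.
Then L ∝ R²T⁴ gives L_t/L_c = (4.79)² × (1.863)⁴ = 22.94 × 12.05 = 276.4.

276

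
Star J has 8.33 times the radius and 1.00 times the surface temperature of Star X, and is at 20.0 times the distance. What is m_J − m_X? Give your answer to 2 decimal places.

1.90

L_J/L_X = (8.33)²(1.00)⁴ = 69.39.
F_J/F_X = (L_J/L_X)/(d_J/d_X)² = 69.39/400.0 = 0.1735.
m_J − m_X = −2.5 log₁₀(0.1735) = 1.90.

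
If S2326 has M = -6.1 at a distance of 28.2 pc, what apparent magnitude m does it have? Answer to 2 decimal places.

-3.85

m = M + 5 log₁₀(d/10 pc) = -6.1 + 5 log₁₀(28.2/10)
  = -6.1 + 5 × 0.450 = -6.1 + 2.25 = -3.85.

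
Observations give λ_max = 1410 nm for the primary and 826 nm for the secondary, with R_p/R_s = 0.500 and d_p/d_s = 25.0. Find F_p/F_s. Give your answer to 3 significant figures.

4.71×10^-5

Wien's law: T_p/T_s = λ_s/λ_p = 826/1410 = 0.5858.
L_p/L_s = (R_p/R_s)²(T_p/T_s)⁴ = (0.500)²(0.5858)⁴ = 0.02944.
F_p/F_s = (L_p/L_s)/(d_p/d_s)² = 0.02944/(25.0)² = 4.711×10^-5.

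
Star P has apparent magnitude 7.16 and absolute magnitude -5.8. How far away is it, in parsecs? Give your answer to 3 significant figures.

3.91×10^3 pc

m − M = 5 log₁₀(d/10 pc)
7.16 − (-5.8) = 12.96 = 5 log₁₀(d/10)
d = 10 × 10^(12.96/5) = 10 × 10^2.592 = 3908 pc.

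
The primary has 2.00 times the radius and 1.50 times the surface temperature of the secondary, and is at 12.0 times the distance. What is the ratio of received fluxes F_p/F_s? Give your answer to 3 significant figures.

L_p/L_s = (R_p/R_s)²(T_p/T_s)⁴ = (2.00)² × (1.50)⁴ = 20.25.
F_p/F_s = (L_p/L_s)/(d_p/d_s)² = 20.25 / (12.0)² = 0.1406.

0.141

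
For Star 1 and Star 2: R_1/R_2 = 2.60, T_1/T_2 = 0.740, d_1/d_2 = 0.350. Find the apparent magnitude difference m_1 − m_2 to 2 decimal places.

-3.05

L_1/L_2 = (2.60)²(0.740)⁴ = 2.027.
F_1/F_2 = (L_1/L_2)/(d_1/d_2)² = 2.027/0.1225 = 16.55.
m_1 − m_2 = −2.5 log₁₀(16.55) = -3.05.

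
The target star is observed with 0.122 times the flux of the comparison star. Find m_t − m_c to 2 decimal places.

2.28

m_t − m_c = −2.5 log₁₀(F_t/F_c) = −2.5 log₁₀(0.122) = −2.5 × (-0.914) = 2.284.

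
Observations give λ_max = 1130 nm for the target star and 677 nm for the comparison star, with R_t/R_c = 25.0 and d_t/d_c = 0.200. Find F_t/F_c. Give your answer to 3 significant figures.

Wien's law: T_t/T_c = λ_c/λ_t = 677/1130 = 0.5991.
L_t/L_c = (R_t/R_c)²(T_t/T_c)⁴ = (25.0)²(0.5991)⁴ = 80.52.
F_t/F_c = (L_t/L_c)/(d_t/d_c)² = 80.52/(0.200)² = 2013.

2.01×10^3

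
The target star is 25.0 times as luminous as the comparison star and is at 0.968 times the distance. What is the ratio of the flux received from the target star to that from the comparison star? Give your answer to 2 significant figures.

27

F = L/(4πd²), so F_t/F_c = (L_t/L_c) / (d_t/d_c)²
= 25.0 / (0.968)² = 25.0 / 0.9370 = 26.68.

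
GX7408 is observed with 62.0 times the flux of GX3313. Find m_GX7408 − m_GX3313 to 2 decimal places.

m_GX7408 − m_GX3313 = −2.5 log₁₀(F_GX7408/F_GX3313) = −2.5 log₁₀(62.0) = −2.5 × (1.792) = -4.481.

-4.48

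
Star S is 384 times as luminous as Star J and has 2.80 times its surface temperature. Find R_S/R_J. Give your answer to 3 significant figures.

2.50

L ∝ R²T⁴ gives R ∝ √L / T², so
R_S/R_J = √(384) / (2.80)² = 19.60 / 7.840 = 2.499.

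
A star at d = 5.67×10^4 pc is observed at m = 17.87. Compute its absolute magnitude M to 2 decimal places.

M = m − 5 log₁₀(d/10 pc) = 17.87 − 5 log₁₀(5.67×10^4/10)
  = 17.87 − 5 × 3.754 = 17.87 − 18.77 = -0.90.

-0.90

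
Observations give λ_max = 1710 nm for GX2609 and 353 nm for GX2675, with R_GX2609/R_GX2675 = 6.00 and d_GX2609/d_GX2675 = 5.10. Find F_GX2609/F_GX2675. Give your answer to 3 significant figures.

0.00251

Wien's law: T_GX2609/T_GX2675 = λ_GX2675/λ_GX2609 = 353/1710 = 0.2064.
L_GX2609/L_GX2675 = (R_GX2609/R_GX2675)²(T_GX2609/T_GX2675)⁴ = (6.00)²(0.2064)⁴ = 0.06538.
F_GX2609/F_GX2675 = (L_GX2609/L_GX2675)/(d_GX2609/d_GX2675)² = 0.06538/(5.10)² = 0.002513.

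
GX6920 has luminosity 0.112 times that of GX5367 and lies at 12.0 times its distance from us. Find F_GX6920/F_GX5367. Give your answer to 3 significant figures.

F = L/(4πd²), so F_GX6920/F_GX5367 = (L_GX6920/L_GX5367) / (d_GX6920/d_GX5367)²
= 0.112 / (12.0)² = 0.112 / 144.0 = 7.778×10^-4.

7.78×10^-4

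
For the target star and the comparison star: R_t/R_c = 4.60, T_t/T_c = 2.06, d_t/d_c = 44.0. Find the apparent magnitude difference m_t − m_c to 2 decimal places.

L_t/L_c = (4.60)²(2.06)⁴ = 381.1.
F_t/F_c = (L_t/L_c)/(d_t/d_c)² = 381.1/1936 = 0.1968.
m_t − m_c = −2.5 log₁₀(0.1968) = 1.76.

1.76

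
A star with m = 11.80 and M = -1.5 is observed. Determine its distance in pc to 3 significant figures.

4.57×10^3 pc

m − M = 5 log₁₀(d/10 pc)
11.80 − (-1.5) = 13.30 = 5 log₁₀(d/10)
d = 10 × 10^(13.30/5) = 10 × 10^2.660 = 4571 pc.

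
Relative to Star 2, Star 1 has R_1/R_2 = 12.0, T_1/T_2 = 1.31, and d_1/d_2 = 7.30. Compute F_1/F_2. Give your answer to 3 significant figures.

7.96

L_1/L_2 = (R_1/R_2)²(T_1/T_2)⁴ = (12.0)² × (1.31)⁴ = 424.1.
F_1/F_2 = (L_1/L_2)/(d_1/d_2)² = 424.1 / (7.30)² = 7.958.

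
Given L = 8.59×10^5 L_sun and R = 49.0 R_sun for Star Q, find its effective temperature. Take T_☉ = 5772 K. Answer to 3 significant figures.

2.51×10^4 K

T/T_☉ = (L/L_☉)^(1/4) / (R/R_☉)^(1/2)
T = 5772 × (8.59×10^5)^(1/4) / √(49.0) = 5772 × 30.44 / 7.000 = 2.510×10^4 K.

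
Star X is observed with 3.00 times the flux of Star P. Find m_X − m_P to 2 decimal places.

m_X − m_P = −2.5 log₁₀(F_X/F_P) = −2.5 log₁₀(3.00) = −2.5 × (0.477) = -1.193.

-1.19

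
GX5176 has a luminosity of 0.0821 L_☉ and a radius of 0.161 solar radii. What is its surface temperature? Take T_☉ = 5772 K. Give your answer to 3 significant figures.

7.70×10^3 K

T/T_☉ = (L/L_☉)^(1/4) / (R/R_☉)^(1/2)
T = 5772 × (0.0821)^(1/4) / √(0.161) = 5772 × 0.5353 / 0.4012 = 7700 K.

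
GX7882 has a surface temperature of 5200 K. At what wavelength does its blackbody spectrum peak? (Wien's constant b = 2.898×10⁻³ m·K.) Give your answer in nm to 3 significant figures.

557 nm

λ_max = b/T = 2.898×10⁻³ / 5200 = 5.57×10^-7 m = 557.3 nm.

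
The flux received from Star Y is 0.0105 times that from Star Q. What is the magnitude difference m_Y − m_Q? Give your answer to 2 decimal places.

4.95

m_Y − m_Q = −2.5 log₁₀(F_Y/F_Q) = −2.5 log₁₀(0.0105) = −2.5 × (-1.979) = 4.947.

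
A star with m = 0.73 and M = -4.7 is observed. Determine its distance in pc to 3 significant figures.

122 pc

m − M = 5 log₁₀(d/10 pc)
0.73 − (-4.7) = 5.43 = 5 log₁₀(d/10)
d = 10 × 10^(5.43/5) = 10 × 10^1.086 = 121.9 pc.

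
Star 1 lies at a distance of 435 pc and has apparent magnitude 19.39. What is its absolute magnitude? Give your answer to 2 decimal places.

11.20

M = m − 5 log₁₀(d/10 pc) = 19.39 − 5 log₁₀(435/10)
  = 19.39 − 5 × 1.638 = 19.39 − 8.19 = 11.20.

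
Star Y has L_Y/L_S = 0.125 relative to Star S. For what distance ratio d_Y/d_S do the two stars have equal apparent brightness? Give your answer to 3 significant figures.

Equal flux requires L_Y/d_Y² = L_S/d_S², so d_Y/d_S = √(L_Y/L_S)
= √(0.125) = 0.3536.

0.354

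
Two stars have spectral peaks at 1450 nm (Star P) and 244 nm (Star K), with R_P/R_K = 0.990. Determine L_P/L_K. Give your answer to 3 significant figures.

Wien's law gives T ∝ 1/λ_max, so T_P/T_K = λ_K/λ_P = 244/1450 = 0.1683.
Then L ∝ R²T⁴ gives L_P/L_K = (0.990)² × (0.1683)⁴ = 0.9801 × 8.018×10^-4 = 7.859×10^-4.

7.86×10^-4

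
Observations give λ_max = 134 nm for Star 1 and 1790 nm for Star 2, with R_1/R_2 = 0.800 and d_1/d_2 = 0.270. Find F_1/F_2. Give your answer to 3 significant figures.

Wien's law: T_1/T_2 = λ_2/λ_1 = 1790/134 = 13.36.
L_1/L_2 = (R_1/R_2)²(T_1/T_2)⁴ = (0.800)²(13.36)⁴ = 2.038×10^4.
F_1/F_2 = (L_1/L_2)/(d_1/d_2)² = 2.038×10^4/(0.270)² = 2.795×10^5.

2.80×10^5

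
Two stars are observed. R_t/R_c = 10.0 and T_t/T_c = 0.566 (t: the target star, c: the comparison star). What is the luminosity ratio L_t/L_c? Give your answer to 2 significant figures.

From the Stefan–Boltzmann law, L ∝ R²T⁴, so
L_t/L_c = (R_t/R_c)² (T_t/T_c)⁴ = (10.0)² × (0.566)⁴ = 100.0 × 0.1026 = 10.26.

10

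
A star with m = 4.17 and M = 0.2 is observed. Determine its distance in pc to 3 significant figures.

m − M = 5 log₁₀(d/10 pc)
4.17 − (0.2) = 3.97 = 5 log₁₀(d/10)
d = 10 × 10^(3.97/5) = 10 × 10^0.794 = 62.23 pc.

62.2 pc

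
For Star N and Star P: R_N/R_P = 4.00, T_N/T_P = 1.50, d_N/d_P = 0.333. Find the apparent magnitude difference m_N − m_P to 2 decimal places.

L_N/L_P = (4.00)²(1.50)⁴ = 81.00.
F_N/F_P = (L_N/L_P)/(d_N/d_P)² = 81.00/0.1109 = 730.5.
m_N − m_P = −2.5 log₁₀(730.5) = -7.16.

-7.16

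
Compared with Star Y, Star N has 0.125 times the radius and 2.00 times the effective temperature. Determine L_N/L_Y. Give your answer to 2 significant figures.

0.25

From the Stefan–Boltzmann law, L ∝ R²T⁴, so
L_N/L_Y = (R_N/R_Y)² (T_N/T_Y)⁴ = (0.125)² × (2.00)⁴ = 0.01562 × 16.00 = 0.2500.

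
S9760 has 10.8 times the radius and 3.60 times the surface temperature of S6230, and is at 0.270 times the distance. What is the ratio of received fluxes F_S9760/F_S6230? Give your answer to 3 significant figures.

2.69×10^5

L_S9760/L_S6230 = (R_S9760/R_S6230)²(T_S9760/T_S6230)⁴ = (10.8)² × (3.60)⁴ = 1.959×10^4.
F_S9760/F_S6230 = (L_S9760/L_S6230)/(d_S9760/d_S6230)² = 1.959×10^4 / (0.270)² = 2.687×10^5.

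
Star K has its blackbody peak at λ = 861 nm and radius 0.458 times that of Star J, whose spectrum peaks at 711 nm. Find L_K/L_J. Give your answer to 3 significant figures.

0.0975

Wien's law gives T ∝ 1/λ_max, so T_K/T_J = λ_J/λ_K = 711/861 = 0.8258.
Then L ∝ R²T⁴ gives L_K/L_J = (0.458)² × (0.8258)⁴ = 0.2098 × 0.4650 = 0.09754.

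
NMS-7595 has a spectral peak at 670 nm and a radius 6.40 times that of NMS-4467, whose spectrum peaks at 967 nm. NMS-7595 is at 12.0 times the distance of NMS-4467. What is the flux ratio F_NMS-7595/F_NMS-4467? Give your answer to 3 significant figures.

1.23

Wien's law: T_NMS-7595/T_NMS-4467 = λ_NMS-4467/λ_NMS-7595 = 967/670 = 1.443.
L_NMS-7595/L_NMS-4467 = (R_NMS-7595/R_NMS-4467)²(T_NMS-7595/T_NMS-4467)⁴ = (6.40)²(1.443)⁴ = 177.7.
F_NMS-7595/F_NMS-4467 = (L_NMS-7595/L_NMS-4467)/(d_NMS-7595/d_NMS-4467)² = 177.7/(12.0)² = 1.234.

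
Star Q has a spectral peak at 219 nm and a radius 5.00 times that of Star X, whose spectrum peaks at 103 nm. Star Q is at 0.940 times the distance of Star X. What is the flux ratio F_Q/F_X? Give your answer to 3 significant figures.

Wien's law: T_Q/T_X = λ_X/λ_Q = 103/219 = 0.4703.
L_Q/L_X = (R_Q/R_X)²(T_Q/T_X)⁴ = (5.00)²(0.4703)⁴ = 1.223.
F_Q/F_X = (L_Q/L_X)/(d_Q/d_X)² = 1.223/(0.940)² = 1.384.

1.38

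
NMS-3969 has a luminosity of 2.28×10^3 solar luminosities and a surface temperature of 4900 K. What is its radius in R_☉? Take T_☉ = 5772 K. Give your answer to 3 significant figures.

R/R_☉ = √(L/L_☉) / (T/T_☉)² = √(2.28×10^3) / (0.8489)²
       = 47.75 / 0.7207 = 66.26.

66.3 R_☉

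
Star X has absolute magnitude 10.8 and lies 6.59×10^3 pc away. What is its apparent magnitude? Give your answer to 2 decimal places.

m = M + 5 log₁₀(d/10 pc) = 10.8 + 5 log₁₀(6.59×10^3/10)
  = 10.8 + 5 × 2.819 = 10.8 + 14.09 = 24.89.

24.89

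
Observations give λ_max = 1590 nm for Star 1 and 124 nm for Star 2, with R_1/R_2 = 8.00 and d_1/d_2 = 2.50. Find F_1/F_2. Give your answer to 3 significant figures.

Wien's law: T_1/T_2 = λ_2/λ_1 = 124/1590 = 0.07799.
L_1/L_2 = (R_1/R_2)²(T_1/T_2)⁴ = (8.00)²(0.07799)⁴ = 0.002367.
F_1/F_2 = (L_1/L_2)/(d_1/d_2)² = 0.002367/(2.50)² = 3.788×10^-4.

3.79×10^-4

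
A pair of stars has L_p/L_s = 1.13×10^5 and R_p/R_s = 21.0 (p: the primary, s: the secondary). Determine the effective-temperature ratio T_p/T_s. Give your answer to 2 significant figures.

L ∝ R²T⁴ gives T ∝ (L/R²)^(1/4), so
T_p/T_s = (1.13×10^5 / 21.0²)^(1/4) = (256.2)^(1/4) = 4.001.

4.0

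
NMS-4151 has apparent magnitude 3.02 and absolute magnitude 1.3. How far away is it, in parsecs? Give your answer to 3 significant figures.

m − M = 5 log₁₀(d/10 pc)
3.02 − (1.3) = 1.72 = 5 log₁₀(d/10)
d = 10 × 10^(1.72/5) = 10 × 10^0.344 = 22.08 pc.

22.1 pc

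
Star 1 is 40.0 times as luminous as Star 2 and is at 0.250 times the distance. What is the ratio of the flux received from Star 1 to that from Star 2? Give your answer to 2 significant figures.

F = L/(4πd²), so F_1/F_2 = (L_1/L_2) / (d_1/d_2)²
= 40.0 / (0.250)² = 40.0 / 0.06250 = 640.0.

6.4×10^2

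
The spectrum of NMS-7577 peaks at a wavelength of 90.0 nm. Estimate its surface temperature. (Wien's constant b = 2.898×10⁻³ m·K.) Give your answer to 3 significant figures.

T = b/λ_max = 2.898×10⁻³ / (90.0×10⁻⁹) = 3.220×10^4 K.

3.22×10^4 K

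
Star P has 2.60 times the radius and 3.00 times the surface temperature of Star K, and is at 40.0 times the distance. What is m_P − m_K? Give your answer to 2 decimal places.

1.16

L_P/L_K = (2.60)²(3.00)⁴ = 547.6.
F_P/F_K = (L_P/L_K)/(d_P/d_K)² = 547.6/1600 = 0.3422.
m_P − m_K = −2.5 log₁₀(0.3422) = 1.16.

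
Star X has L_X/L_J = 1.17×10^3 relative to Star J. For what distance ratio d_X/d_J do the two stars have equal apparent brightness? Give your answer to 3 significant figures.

Equal flux requires L_X/d_X² = L_J/d_J², so d_X/d_J = √(L_X/L_J)
= √(1.17×10^3) = 34.21.

34.2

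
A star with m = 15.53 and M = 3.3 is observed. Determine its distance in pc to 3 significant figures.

2.79×10^3 pc

m − M = 5 log₁₀(d/10 pc)
15.53 − (3.3) = 12.23 = 5 log₁₀(d/10)
d = 10 × 10^(12.23/5) = 10 × 10^2.446 = 2793 pc.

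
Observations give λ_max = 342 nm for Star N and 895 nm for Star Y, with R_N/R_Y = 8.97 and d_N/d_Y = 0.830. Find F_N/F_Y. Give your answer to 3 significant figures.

5.48×10^3

Wien's law: T_N/T_Y = λ_Y/λ_N = 895/342 = 2.617.
L_N/L_Y = (R_N/R_Y)²(T_N/T_Y)⁴ = (8.97)²(2.617)⁴ = 3774.
F_N/F_Y = (L_N/L_Y)/(d_N/d_Y)² = 3774/(0.830)² = 5478.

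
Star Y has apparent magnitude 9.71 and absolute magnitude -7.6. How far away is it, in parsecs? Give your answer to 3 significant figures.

m − M = 5 log₁₀(d/10 pc)
9.71 − (-7.6) = 17.31 = 5 log₁₀(d/10)
d = 10 × 10^(17.31/5) = 10 × 10^3.462 = 2.897×10^4 pc.

2.90×10^4 pc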